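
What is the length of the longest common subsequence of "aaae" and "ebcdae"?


LCS of "aaae" and "ebcdae"
DP table:
           e    b    c    d    a    e
      0    0    0    0    0    0    0
  a   0    0    0    0    0    1    1
  a   0    0    0    0    0    1    1
  a   0    0    0    0    0    1    1
  e   0    1    1    1    1    1    2
LCS length = dp[4][6] = 2

2


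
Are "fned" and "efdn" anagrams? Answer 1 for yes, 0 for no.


Strings: "fned", "efdn"
Sorted first:  defn
Sorted second: defn
Sorted forms match => anagrams

1


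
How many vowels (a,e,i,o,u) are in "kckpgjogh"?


Input: kckpgjogh
Checking each character:
  'k' at position 0: consonant
  'c' at position 1: consonant
  'k' at position 2: consonant
  'p' at position 3: consonant
  'g' at position 4: consonant
  'j' at position 5: consonant
  'o' at position 6: vowel (running total: 1)
  'g' at position 7: consonant
  'h' at position 8: consonant
Total vowels: 1

1


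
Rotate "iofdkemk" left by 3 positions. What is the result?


Input: "iofdkemk", rotate left by 3
First 3 characters: "iof"
Remaining characters: "dkemk"
Concatenate remaining + first: "dkemk" + "iof" = "dkemkiof"

dkemkiof


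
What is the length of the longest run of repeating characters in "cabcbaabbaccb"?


Input: "cabcbaabbaccb"
Scanning for longest run:
  Position 1 ('a'): new char, reset run to 1
  Position 2 ('b'): new char, reset run to 1
  Position 3 ('c'): new char, reset run to 1
  Position 4 ('b'): new char, reset run to 1
  Position 5 ('a'): new char, reset run to 1
  Position 6 ('a'): continues run of 'a', length=2
  Position 7 ('b'): new char, reset run to 1
  Position 8 ('b'): continues run of 'b', length=2
  Position 9 ('a'): new char, reset run to 1
  Position 10 ('c'): new char, reset run to 1
  Position 11 ('c'): continues run of 'c', length=2
  Position 12 ('b'): new char, reset run to 1
Longest run: 'a' with length 2

2


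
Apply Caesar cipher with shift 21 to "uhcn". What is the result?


Caesar cipher: shift "uhcn" by 21
  'u' (pos 20) + 21 = pos 15 = 'p'
  'h' (pos 7) + 21 = pos 2 = 'c'
  'c' (pos 2) + 21 = pos 23 = 'x'
  'n' (pos 13) + 21 = pos 8 = 'i'
Result: pcxi

pcxi


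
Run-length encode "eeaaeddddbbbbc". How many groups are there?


Input: eeaaeddddbbbbc
Scanning for consecutive runs:
  Group 1: 'e' x 2 (positions 0-1)
  Group 2: 'a' x 2 (positions 2-3)
  Group 3: 'e' x 1 (positions 4-4)
  Group 4: 'd' x 4 (positions 5-8)
  Group 5: 'b' x 4 (positions 9-12)
  Group 6: 'c' x 1 (positions 13-13)
Total groups: 6

6


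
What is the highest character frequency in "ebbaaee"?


Input: ebbaaee
Character counts:
  'a': 2
  'b': 2
  'e': 3
Maximum frequency: 3

3


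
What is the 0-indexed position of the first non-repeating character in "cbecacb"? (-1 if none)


Input: cbecacb
Character frequencies:
  'a': 1
  'b': 2
  'c': 3
  'e': 1
Scanning left to right for freq == 1:
  Position 0 ('c'): freq=3, skip
  Position 1 ('b'): freq=2, skip
  Position 2 ('e'): unique! => answer = 2

2


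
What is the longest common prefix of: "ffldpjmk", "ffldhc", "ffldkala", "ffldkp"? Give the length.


Words: ffldpjmk, ffldhc, ffldkala, ffldkp
  Position 0: all 'f' => match
  Position 1: all 'f' => match
  Position 2: all 'l' => match
  Position 3: all 'd' => match
  Position 4: ('p', 'h', 'k', 'k') => mismatch, stop
LCP = "ffld" (length 4)

4


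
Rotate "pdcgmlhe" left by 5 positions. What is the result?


Input: "pdcgmlhe", rotate left by 5
First 5 characters: "pdcgm"
Remaining characters: "lhe"
Concatenate remaining + first: "lhe" + "pdcgm" = "lhepdcgm"

lhepdcgm


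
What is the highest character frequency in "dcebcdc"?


Input: dcebcdc
Character counts:
  'b': 1
  'c': 3
  'd': 2
  'e': 1
Maximum frequency: 3

3


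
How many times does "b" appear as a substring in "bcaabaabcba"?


Searching for "b" in "bcaabaabcba"
Scanning each position:
  Position 0: "b" => MATCH
  Position 1: "c" => no
  Position 2: "a" => no
  Position 3: "a" => no
  Position 4: "b" => MATCH
  Position 5: "a" => no
  Position 6: "a" => no
  Position 7: "b" => MATCH
  Position 8: "c" => no
  Position 9: "b" => MATCH
  Position 10: "a" => no
Total occurrences: 4

4


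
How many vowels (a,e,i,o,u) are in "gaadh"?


Input: gaadh
Checking each character:
  'g' at position 0: consonant
  'a' at position 1: vowel (running total: 1)
  'a' at position 2: vowel (running total: 2)
  'd' at position 3: consonant
  'h' at position 4: consonant
Total vowels: 2

2


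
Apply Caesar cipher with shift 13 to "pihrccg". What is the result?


Caesar cipher: shift "pihrccg" by 13
  'p' (pos 15) + 13 = pos 2 = 'c'
  'i' (pos 8) + 13 = pos 21 = 'v'
  'h' (pos 7) + 13 = pos 20 = 'u'
  'r' (pos 17) + 13 = pos 4 = 'e'
  'c' (pos 2) + 13 = pos 15 = 'p'
  'c' (pos 2) + 13 = pos 15 = 'p'
  'g' (pos 6) + 13 = pos 19 = 't'
Result: cvueppt

cvueppt


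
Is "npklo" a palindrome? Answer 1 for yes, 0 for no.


Input: npklo
Reversed: olkpn
  Compare pos 0 ('n') with pos 4 ('o'): MISMATCH
  Compare pos 1 ('p') with pos 3 ('l'): MISMATCH
Result: not a palindrome

0


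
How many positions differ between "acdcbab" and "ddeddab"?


Comparing "acdcbab" and "ddeddab" position by position:
  Position 0: 'a' vs 'd' => DIFFER
  Position 1: 'c' vs 'd' => DIFFER
  Position 2: 'd' vs 'e' => DIFFER
  Position 3: 'c' vs 'd' => DIFFER
  Position 4: 'b' vs 'd' => DIFFER
  Position 5: 'a' vs 'a' => same
  Position 6: 'b' vs 'b' => same
Positions that differ: 5

5


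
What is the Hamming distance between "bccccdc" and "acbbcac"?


Comparing "bccccdc" and "acbbcac" position by position:
  Position 0: 'b' vs 'a' => differ
  Position 1: 'c' vs 'c' => same
  Position 2: 'c' vs 'b' => differ
  Position 3: 'c' vs 'b' => differ
  Position 4: 'c' vs 'c' => same
  Position 5: 'd' vs 'a' => differ
  Position 6: 'c' vs 'c' => same
Total differences (Hamming distance): 4

4


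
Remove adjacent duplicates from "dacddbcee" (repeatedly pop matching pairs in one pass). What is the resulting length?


Input: dacddbcee
Stack-based adjacent duplicate removal:
  Read 'd': push. Stack: d
  Read 'a': push. Stack: da
  Read 'c': push. Stack: dac
  Read 'd': push. Stack: dacd
  Read 'd': matches stack top 'd' => pop. Stack: dac
  Read 'b': push. Stack: dacb
  Read 'c': push. Stack: dacbc
  Read 'e': push. Stack: dacbce
  Read 'e': matches stack top 'e' => pop. Stack: dacbc
Final stack: "dacbc" (length 5)

5


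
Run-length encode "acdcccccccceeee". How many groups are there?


Input: acdcccccccceeee
Scanning for consecutive runs:
  Group 1: 'a' x 1 (positions 0-0)
  Group 2: 'c' x 1 (positions 1-1)
  Group 3: 'd' x 1 (positions 2-2)
  Group 4: 'c' x 8 (positions 3-10)
  Group 5: 'e' x 4 (positions 11-14)
Total groups: 5

5


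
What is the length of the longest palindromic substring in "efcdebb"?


Input: "efcdebb"
Checking substrings for palindromes:
  [5:7] "bb" (len 2) => palindrome
Longest palindromic substring: "bb" with length 2

2


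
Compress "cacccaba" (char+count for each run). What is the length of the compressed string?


Input: cacccaba
Runs:
  'c' x 1 => "c1"
  'a' x 1 => "a1"
  'c' x 3 => "c3"
  'a' x 1 => "a1"
  'b' x 1 => "b1"
  'a' x 1 => "a1"
Compressed: "c1a1c3a1b1a1"
Compressed length: 12

12


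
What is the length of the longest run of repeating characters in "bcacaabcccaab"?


Input: "bcacaabcccaab"
Scanning for longest run:
  Position 1 ('c'): new char, reset run to 1
  Position 2 ('a'): new char, reset run to 1
  Position 3 ('c'): new char, reset run to 1
  Position 4 ('a'): new char, reset run to 1
  Position 5 ('a'): continues run of 'a', length=2
  Position 6 ('b'): new char, reset run to 1
  Position 7 ('c'): new char, reset run to 1
  Position 8 ('c'): continues run of 'c', length=2
  Position 9 ('c'): continues run of 'c', length=3
  Position 10 ('a'): new char, reset run to 1
  Position 11 ('a'): continues run of 'a', length=2
  Position 12 ('b'): new char, reset run to 1
Longest run: 'c' with length 3

3


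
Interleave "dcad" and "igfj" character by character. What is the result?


Interleaving "dcad" and "igfj":
  Position 0: 'd' from first, 'i' from second => "di"
  Position 1: 'c' from first, 'g' from second => "cg"
  Position 2: 'a' from first, 'f' from second => "af"
  Position 3: 'd' from first, 'j' from second => "dj"
Result: dicgafdj

dicgafdj


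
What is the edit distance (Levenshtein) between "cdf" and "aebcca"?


Computing edit distance: "cdf" -> "aebcca"
DP table:
           a    e    b    c    c    a
      0    1    2    3    4    5    6
  c   1    1    2    3    3    4    5
  d   2    2    2    3    4    4    5
  f   3    3    3    3    4    5    5
Edit distance = dp[3][6] = 5

5


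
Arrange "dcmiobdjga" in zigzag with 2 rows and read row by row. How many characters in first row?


Zigzag "dcmiobdjga" into 2 rows:
Placing characters:
  'd' => row 0
  'c' => row 1
  'm' => row 0
  'i' => row 1
  'o' => row 0
  'b' => row 1
  'd' => row 0
  'j' => row 1
  'g' => row 0
  'a' => row 1
Rows:
  Row 0: "dmodg"
  Row 1: "cibja"
First row length: 5

5


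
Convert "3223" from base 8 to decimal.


Input: "3223" in base 8
Positional expansion:
  Digit '3' (value 3) x 8^3 = 1536
  Digit '2' (value 2) x 8^2 = 128
  Digit '2' (value 2) x 8^1 = 16
  Digit '3' (value 3) x 8^0 = 3
Sum = 1683

1683


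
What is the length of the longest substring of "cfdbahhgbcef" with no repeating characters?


Input: "cfdbahhgbcef"
Sliding window (track last position of each char):
  Position 0 ('c'): window [0,0] length 1 -- new best
  Position 1 ('f'): window [0,1] length 2 -- new best
  Position 2 ('d'): window [0,2] length 3 -- new best
  Position 3 ('b'): window [0,3] length 4 -- new best
  Position 4 ('a'): window [0,4] length 5 -- new best
  Position 5 ('h'): window [0,5] length 6 -- new best
  Position 6 ('h'): repeat (last at 5), move window start to 6
  Position 6 ('h'): window [6,6] length 1
  Position 7 ('g'): window [6,7] length 2
  Position 8 ('b'): window [6,8] length 3
  Position 9 ('c'): window [6,9] length 4
  Position 10 ('e'): window [6,10] length 5
  Position 11 ('f'): window [6,11] length 6
Longest substring with no repeats: "cfdbah" with length 6

6


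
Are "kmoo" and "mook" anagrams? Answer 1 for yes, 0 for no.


Strings: "kmoo", "mook"
Sorted first:  kmoo
Sorted second: kmoo
Sorted forms match => anagrams

1


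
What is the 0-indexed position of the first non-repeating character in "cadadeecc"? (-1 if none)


Input: cadadeecc
Character frequencies:
  'a': 2
  'c': 3
  'd': 2
  'e': 2
Scanning left to right for freq == 1:
  Position 0 ('c'): freq=3, skip
  Position 1 ('a'): freq=2, skip
  Position 2 ('d'): freq=2, skip
  Position 3 ('a'): freq=2, skip
  Position 4 ('d'): freq=2, skip
  Position 5 ('e'): freq=2, skip
  Position 6 ('e'): freq=2, skip
  Position 7 ('c'): freq=3, skip
  Position 8 ('c'): freq=3, skip
  No unique character found => answer = -1

-1


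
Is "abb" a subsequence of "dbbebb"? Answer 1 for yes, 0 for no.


Check if "abb" is a subsequence of "dbbebb"
Greedy scan:
  Position 0 ('d'): no match needed
  Position 1 ('b'): no match needed
  Position 2 ('b'): no match needed
  Position 3 ('e'): no match needed
  Position 4 ('b'): no match needed
  Position 5 ('b'): no match needed
Only matched 0/3 characters => not a subsequence

0


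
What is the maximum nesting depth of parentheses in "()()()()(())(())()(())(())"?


Input: "()()()()(())(())()(())(())"
Tracking depth:
  Position 0 '(': depth becomes 1
  Position 1 ')': depth becomes 0
  Position 2 '(': depth becomes 1
  Position 3 ')': depth becomes 0
  Position 4 '(': depth becomes 1
  Position 5 ')': depth becomes 0
  Position 6 '(': depth becomes 1
  Position 7 ')': depth becomes 0
  Position 8 '(': depth becomes 1
  Position 9 '(': depth becomes 2
  Position 10 ')': depth becomes 1
  Position 11 ')': depth becomes 0
  Position 12 '(': depth becomes 1
  Position 13 '(': depth becomes 2
  Position 14 ')': depth becomes 1
  Position 15 ')': depth becomes 0
  Position 16 '(': depth becomes 1
  Position 17 ')': depth becomes 0
  Position 18 '(': depth becomes 1
  Position 19 '(': depth becomes 2
  Position 20 ')': depth becomes 1
  Position 21 ')': depth becomes 0
  Position 22 '(': depth becomes 1
  Position 23 '(': depth becomes 2
  Position 24 ')': depth becomes 1
  Position 25 ')': depth becomes 0
Maximum depth reached: 2

2


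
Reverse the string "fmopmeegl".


Input: fmopmeegl
Reading characters right to left:
  Position 8: 'l'
  Position 7: 'g'
  Position 6: 'e'
  Position 5: 'e'
  Position 4: 'm'
  Position 3: 'p'
  Position 2: 'o'
  Position 1: 'm'
  Position 0: 'f'
Reversed: lgeempomf

lgeempomf


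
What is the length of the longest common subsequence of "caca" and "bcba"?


LCS of "caca" and "bcba"
DP table:
           b    c    b    a
      0    0    0    0    0
  c   0    0    1    1    1
  a   0    0    1    1    2
  c   0    0    1    1    2
  a   0    0    1    1    2
LCS length = dp[4][4] = 2

2


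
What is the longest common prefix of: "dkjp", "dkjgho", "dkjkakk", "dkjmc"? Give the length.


Words: dkjp, dkjgho, dkjkakk, dkjmc
  Position 0: all 'd' => match
  Position 1: all 'k' => match
  Position 2: all 'j' => match
  Position 3: ('p', 'g', 'k', 'm') => mismatch, stop
LCP = "dkj" (length 3)

3


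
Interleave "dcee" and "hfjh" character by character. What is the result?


Interleaving "dcee" and "hfjh":
  Position 0: 'd' from first, 'h' from second => "dh"
  Position 1: 'c' from first, 'f' from second => "cf"
  Position 2: 'e' from first, 'j' from second => "ej"
  Position 3: 'e' from first, 'h' from second => "eh"
Result: dhcfejeh

dhcfejeh


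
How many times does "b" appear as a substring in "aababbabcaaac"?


Searching for "b" in "aababbabcaaac"
Scanning each position:
  Position 0: "a" => no
  Position 1: "a" => no
  Position 2: "b" => MATCH
  Position 3: "a" => no
  Position 4: "b" => MATCH
  Position 5: "b" => MATCH
  Position 6: "a" => no
  Position 7: "b" => MATCH
  Position 8: "c" => no
  Position 9: "a" => no
  Position 10: "a" => no
  Position 11: "a" => no
  Position 12: "c" => no
Total occurrences: 4

4


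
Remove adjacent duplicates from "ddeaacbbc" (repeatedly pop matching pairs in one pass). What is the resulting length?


Input: ddeaacbbc
Stack-based adjacent duplicate removal:
  Read 'd': push. Stack: d
  Read 'd': matches stack top 'd' => pop. Stack: (empty)
  Read 'e': push. Stack: e
  Read 'a': push. Stack: ea
  Read 'a': matches stack top 'a' => pop. Stack: e
  Read 'c': push. Stack: ec
  Read 'b': push. Stack: ecb
  Read 'b': matches stack top 'b' => pop. Stack: ec
  Read 'c': matches stack top 'c' => pop. Stack: e
Final stack: "e" (length 1)

1


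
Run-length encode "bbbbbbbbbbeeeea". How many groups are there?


Input: bbbbbbbbbbeeeea
Scanning for consecutive runs:
  Group 1: 'b' x 10 (positions 0-9)
  Group 2: 'e' x 4 (positions 10-13)
  Group 3: 'a' x 1 (positions 14-14)
Total groups: 3

3


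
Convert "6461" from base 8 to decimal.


Input: "6461" in base 8
Positional expansion:
  Digit '6' (value 6) x 8^3 = 3072
  Digit '4' (value 4) x 8^2 = 256
  Digit '6' (value 6) x 8^1 = 48
  Digit '1' (value 1) x 8^0 = 1
Sum = 3377

3377


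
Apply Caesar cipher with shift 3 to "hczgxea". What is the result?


Caesar cipher: shift "hczgxea" by 3
  'h' (pos 7) + 3 = pos 10 = 'k'
  'c' (pos 2) + 3 = pos 5 = 'f'
  'z' (pos 25) + 3 = pos 2 = 'c'
  'g' (pos 6) + 3 = pos 9 = 'j'
  'x' (pos 23) + 3 = pos 0 = 'a'
  'e' (pos 4) + 3 = pos 7 = 'h'
  'a' (pos 0) + 3 = pos 3 = 'd'
Result: kfcjahd

kfcjahd


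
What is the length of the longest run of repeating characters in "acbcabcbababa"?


Input: "acbcabcbababa"
Scanning for longest run:
  Position 1 ('c'): new char, reset run to 1
  Position 2 ('b'): new char, reset run to 1
  Position 3 ('c'): new char, reset run to 1
  Position 4 ('a'): new char, reset run to 1
  Position 5 ('b'): new char, reset run to 1
  Position 6 ('c'): new char, reset run to 1
  Position 7 ('b'): new char, reset run to 1
  Position 8 ('a'): new char, reset run to 1
  Position 9 ('b'): new char, reset run to 1
  Position 10 ('a'): new char, reset run to 1
  Position 11 ('b'): new char, reset run to 1
  Position 12 ('a'): new char, reset run to 1
Longest run: 'a' with length 1

1


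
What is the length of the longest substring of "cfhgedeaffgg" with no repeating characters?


Input: "cfhgedeaffgg"
Sliding window (track last position of each char):
  Position 0 ('c'): window [0,0] length 1 -- new best
  Position 1 ('f'): window [0,1] length 2 -- new best
  Position 2 ('h'): window [0,2] length 3 -- new best
  Position 3 ('g'): window [0,3] length 4 -- new best
  Position 4 ('e'): window [0,4] length 5 -- new best
  Position 5 ('d'): window [0,5] length 6 -- new best
  Position 6 ('e'): repeat (last at 4), move window start to 5
  Position 6 ('e'): window [5,6] length 2
  Position 7 ('a'): window [5,7] length 3
  Position 8 ('f'): window [5,8] length 4
  Position 9 ('f'): repeat (last at 8), move window start to 9
  Position 9 ('f'): window [9,9] length 1
  Position 10 ('g'): window [9,10] length 2
  Position 11 ('g'): repeat (last at 10), move window start to 11
  Position 11 ('g'): window [11,11] length 1
Longest substring with no repeats: "cfhged" with length 6

6


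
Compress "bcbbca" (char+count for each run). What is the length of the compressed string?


Input: bcbbca
Runs:
  'b' x 1 => "b1"
  'c' x 1 => "c1"
  'b' x 2 => "b2"
  'c' x 1 => "c1"
  'a' x 1 => "a1"
Compressed: "b1c1b2c1a1"
Compressed length: 10

10


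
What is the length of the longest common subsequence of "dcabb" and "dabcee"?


LCS of "dcabb" and "dabcee"
DP table:
           d    a    b    c    e    e
      0    0    0    0    0    0    0
  d   0    1    1    1    1    1    1
  c   0    1    1    1    2    2    2
  a   0    1    2    2    2    2    2
  b   0    1    2    3    3    3    3
  b   0    1    2    3    3    3    3
LCS length = dp[5][6] = 3

3


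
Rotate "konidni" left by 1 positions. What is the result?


Input: "konidni", rotate left by 1
First 1 characters: "k"
Remaining characters: "onidni"
Concatenate remaining + first: "onidni" + "k" = "onidnik"

onidnik


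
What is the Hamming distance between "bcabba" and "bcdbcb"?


Comparing "bcabba" and "bcdbcb" position by position:
  Position 0: 'b' vs 'b' => same
  Position 1: 'c' vs 'c' => same
  Position 2: 'a' vs 'd' => differ
  Position 3: 'b' vs 'b' => same
  Position 4: 'b' vs 'c' => differ
  Position 5: 'a' vs 'b' => differ
Total differences (Hamming distance): 3

3


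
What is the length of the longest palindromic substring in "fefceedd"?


Input: "fefceedd"
Checking substrings for palindromes:
  [0:3] "fef" (len 3) => palindrome
  [4:6] "ee" (len 2) => palindrome
  [6:8] "dd" (len 2) => palindrome
Longest palindromic substring: "fef" with length 3

3


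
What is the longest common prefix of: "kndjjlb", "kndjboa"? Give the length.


Words: kndjjlb, kndjboa
  Position 0: all 'k' => match
  Position 1: all 'n' => match
  Position 2: all 'd' => match
  Position 3: all 'j' => match
  Position 4: ('j', 'b') => mismatch, stop
LCP = "kndj" (length 4)

4


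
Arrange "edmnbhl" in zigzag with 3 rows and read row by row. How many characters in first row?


Zigzag "edmnbhl" into 3 rows:
Placing characters:
  'e' => row 0
  'd' => row 1
  'm' => row 2
  'n' => row 1
  'b' => row 0
  'h' => row 1
  'l' => row 2
Rows:
  Row 0: "eb"
  Row 1: "dnh"
  Row 2: "ml"
First row length: 2

2


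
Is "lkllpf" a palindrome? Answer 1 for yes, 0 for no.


Input: lkllpf
Reversed: fpllkl
  Compare pos 0 ('l') with pos 5 ('f'): MISMATCH
  Compare pos 1 ('k') with pos 4 ('p'): MISMATCH
  Compare pos 2 ('l') with pos 3 ('l'): match
Result: not a palindrome

0


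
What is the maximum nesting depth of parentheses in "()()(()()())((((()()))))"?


Input: "()()(()()())((((()()))))"
Tracking depth:
  Position 0 '(': depth becomes 1
  Position 1 ')': depth becomes 0
  Position 2 '(': depth becomes 1
  Position 3 ')': depth becomes 0
  Position 4 '(': depth becomes 1
  Position 5 '(': depth becomes 2
  Position 6 ')': depth becomes 1
  Position 7 '(': depth becomes 2
  Position 8 ')': depth becomes 1
  Position 9 '(': depth becomes 2
  Position 10 ')': depth becomes 1
  Position 11 ')': depth becomes 0
  Position 12 '(': depth becomes 1
  Position 13 '(': depth becomes 2
  Position 14 '(': depth becomes 3
  Position 15 '(': depth becomes 4
  Position 16 '(': depth becomes 5
  Position 17 ')': depth becomes 4
  Position 18 '(': depth becomes 5
  Position 19 ')': depth becomes 4
  Position 20 ')': depth becomes 3
  Position 21 ')': depth becomes 2
  Position 22 ')': depth becomes 1
  Position 23 ')': depth becomes 0
Maximum depth reached: 5

5


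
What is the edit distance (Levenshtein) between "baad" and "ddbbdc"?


Computing edit distance: "baad" -> "ddbbdc"
DP table:
           d    d    b    b    d    c
      0    1    2    3    4    5    6
  b   1    1    2    2    3    4    5
  a   2    2    2    3    3    4    5
  a   3    3    3    3    4    4    5
  d   4    3    3    4    4    4    5
Edit distance = dp[4][6] = 5

5


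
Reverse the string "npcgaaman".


Input: npcgaaman
Reading characters right to left:
  Position 8: 'n'
  Position 7: 'a'
  Position 6: 'm'
  Position 5: 'a'
  Position 4: 'a'
  Position 3: 'g'
  Position 2: 'c'
  Position 1: 'p'
  Position 0: 'n'
Reversed: namaagcpn

namaagcpn


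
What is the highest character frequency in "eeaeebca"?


Input: eeaeebca
Character counts:
  'a': 2
  'b': 1
  'c': 1
  'e': 4
Maximum frequency: 4

4


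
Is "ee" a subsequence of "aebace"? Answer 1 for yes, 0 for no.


Check if "ee" is a subsequence of "aebace"
Greedy scan:
  Position 0 ('a'): no match needed
  Position 1 ('e'): matches sub[0] = 'e'
  Position 2 ('b'): no match needed
  Position 3 ('a'): no match needed
  Position 4 ('c'): no match needed
  Position 5 ('e'): matches sub[1] = 'e'
All 2 characters matched => is a subsequence

1


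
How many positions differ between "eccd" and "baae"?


Comparing "eccd" and "baae" position by position:
  Position 0: 'e' vs 'b' => DIFFER
  Position 1: 'c' vs 'a' => DIFFER
  Position 2: 'c' vs 'a' => DIFFER
  Position 3: 'd' vs 'e' => DIFFER
Positions that differ: 4

4


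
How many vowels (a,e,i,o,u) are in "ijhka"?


Input: ijhka
Checking each character:
  'i' at position 0: vowel (running total: 1)
  'j' at position 1: consonant
  'h' at position 2: consonant
  'k' at position 3: consonant
  'a' at position 4: vowel (running total: 2)
Total vowels: 2

2


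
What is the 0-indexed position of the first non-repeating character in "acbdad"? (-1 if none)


Input: acbdad
Character frequencies:
  'a': 2
  'b': 1
  'c': 1
  'd': 2
Scanning left to right for freq == 1:
  Position 0 ('a'): freq=2, skip
  Position 1 ('c'): unique! => answer = 1

1


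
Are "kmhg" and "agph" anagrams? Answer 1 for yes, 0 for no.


Strings: "kmhg", "agph"
Sorted first:  ghkm
Sorted second: aghp
Differ at position 0: 'g' vs 'a' => not anagrams

0


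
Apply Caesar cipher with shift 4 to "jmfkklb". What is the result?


Caesar cipher: shift "jmfkklb" by 4
  'j' (pos 9) + 4 = pos 13 = 'n'
  'm' (pos 12) + 4 = pos 16 = 'q'
  'f' (pos 5) + 4 = pos 9 = 'j'
  'k' (pos 10) + 4 = pos 14 = 'o'
  'k' (pos 10) + 4 = pos 14 = 'o'
  'l' (pos 11) + 4 = pos 15 = 'p'
  'b' (pos 1) + 4 = pos 5 = 'f'
Result: nqjoopf

nqjoopf


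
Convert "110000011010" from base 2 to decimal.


Input: "110000011010" in base 2
Positional expansion:
  Digit '1' (value 1) x 2^11 = 2048
  Digit '1' (value 1) x 2^10 = 1024
  Digit '0' (value 0) x 2^9 = 0
  Digit '0' (value 0) x 2^8 = 0
  Digit '0' (value 0) x 2^7 = 0
  Digit '0' (value 0) x 2^6 = 0
  Digit '0' (value 0) x 2^5 = 0
  Digit '1' (value 1) x 2^4 = 16
  Digit '1' (value 1) x 2^3 = 8
  Digit '0' (value 0) x 2^2 = 0
  Digit '1' (value 1) x 2^1 = 2
  Digit '0' (value 0) x 2^0 = 0
Sum = 3098

3098


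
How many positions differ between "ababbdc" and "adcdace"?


Comparing "ababbdc" and "adcdace" position by position:
  Position 0: 'a' vs 'a' => same
  Position 1: 'b' vs 'd' => DIFFER
  Position 2: 'a' vs 'c' => DIFFER
  Position 3: 'b' vs 'd' => DIFFER
  Position 4: 'b' vs 'a' => DIFFER
  Position 5: 'd' vs 'c' => DIFFER
  Position 6: 'c' vs 'e' => DIFFER
Positions that differ: 6

6


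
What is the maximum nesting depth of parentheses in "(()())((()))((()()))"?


Input: "(()())((()))((()()))"
Tracking depth:
  Position 0 '(': depth becomes 1
  Position 1 '(': depth becomes 2
  Position 2 ')': depth becomes 1
  Position 3 '(': depth becomes 2
  Position 4 ')': depth becomes 1
  Position 5 ')': depth becomes 0
  Position 6 '(': depth becomes 1
  Position 7 '(': depth becomes 2
  Position 8 '(': depth becomes 3
  Position 9 ')': depth becomes 2
  Position 10 ')': depth becomes 1
  Position 11 ')': depth becomes 0
  Position 12 '(': depth becomes 1
  Position 13 '(': depth becomes 2
  Position 14 '(': depth becomes 3
  Position 15 ')': depth becomes 2
  Position 16 '(': depth becomes 3
  Position 17 ')': depth becomes 2
  Position 18 ')': depth becomes 1
  Position 19 ')': depth becomes 0
Maximum depth reached: 3

3


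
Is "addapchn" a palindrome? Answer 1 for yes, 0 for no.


Input: addapchn
Reversed: nhcpadda
  Compare pos 0 ('a') with pos 7 ('n'): MISMATCH
  Compare pos 1 ('d') with pos 6 ('h'): MISMATCH
  Compare pos 2 ('d') with pos 5 ('c'): MISMATCH
  Compare pos 3 ('a') with pos 4 ('p'): MISMATCH
Result: not a palindrome

0


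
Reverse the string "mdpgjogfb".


Input: mdpgjogfb
Reading characters right to left:
  Position 8: 'b'
  Position 7: 'f'
  Position 6: 'g'
  Position 5: 'o'
  Position 4: 'j'
  Position 3: 'g'
  Position 2: 'p'
  Position 1: 'd'
  Position 0: 'm'
Reversed: bfgojgpdm

bfgojgpdm


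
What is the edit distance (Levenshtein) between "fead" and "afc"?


Computing edit distance: "fead" -> "afc"
DP table:
           a    f    c
      0    1    2    3
  f   1    1    1    2
  e   2    2    2    2
  a   3    2    3    3
  d   4    3    3    4
Edit distance = dp[4][3] = 4

4


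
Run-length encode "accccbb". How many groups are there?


Input: accccbb
Scanning for consecutive runs:
  Group 1: 'a' x 1 (positions 0-0)
  Group 2: 'c' x 4 (positions 1-4)
  Group 3: 'b' x 2 (positions 5-6)
Total groups: 3

3


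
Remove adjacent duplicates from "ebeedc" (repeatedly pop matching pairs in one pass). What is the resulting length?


Input: ebeedc
Stack-based adjacent duplicate removal:
  Read 'e': push. Stack: e
  Read 'b': push. Stack: eb
  Read 'e': push. Stack: ebe
  Read 'e': matches stack top 'e' => pop. Stack: eb
  Read 'd': push. Stack: ebd
  Read 'c': push. Stack: ebdc
Final stack: "ebdc" (length 4)

4


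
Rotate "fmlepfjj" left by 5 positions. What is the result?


Input: "fmlepfjj", rotate left by 5
First 5 characters: "fmlep"
Remaining characters: "fjj"
Concatenate remaining + first: "fjj" + "fmlep" = "fjjfmlep"

fjjfmlep


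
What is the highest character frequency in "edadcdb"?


Input: edadcdb
Character counts:
  'a': 1
  'b': 1
  'c': 1
  'd': 3
  'e': 1
Maximum frequency: 3

3


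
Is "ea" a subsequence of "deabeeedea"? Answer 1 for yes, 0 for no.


Check if "ea" is a subsequence of "deabeeedea"
Greedy scan:
  Position 0 ('d'): no match needed
  Position 1 ('e'): matches sub[0] = 'e'
  Position 2 ('a'): matches sub[1] = 'a'
  Position 3 ('b'): no match needed
  Position 4 ('e'): no match needed
  Position 5 ('e'): no match needed
  Position 6 ('e'): no match needed
  Position 7 ('d'): no match needed
  Position 8 ('e'): no match needed
  Position 9 ('a'): no match needed
All 2 characters matched => is a subsequence

1


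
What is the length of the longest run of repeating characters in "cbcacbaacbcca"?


Input: "cbcacbaacbcca"
Scanning for longest run:
  Position 1 ('b'): new char, reset run to 1
  Position 2 ('c'): new char, reset run to 1
  Position 3 ('a'): new char, reset run to 1
  Position 4 ('c'): new char, reset run to 1
  Position 5 ('b'): new char, reset run to 1
  Position 6 ('a'): new char, reset run to 1
  Position 7 ('a'): continues run of 'a', length=2
  Position 8 ('c'): new char, reset run to 1
  Position 9 ('b'): new char, reset run to 1
  Position 10 ('c'): new char, reset run to 1
  Position 11 ('c'): continues run of 'c', length=2
  Position 12 ('a'): new char, reset run to 1
Longest run: 'a' with length 2

2


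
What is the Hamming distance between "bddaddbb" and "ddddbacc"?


Comparing "bddaddbb" and "ddddbacc" position by position:
  Position 0: 'b' vs 'd' => differ
  Position 1: 'd' vs 'd' => same
  Position 2: 'd' vs 'd' => same
  Position 3: 'a' vs 'd' => differ
  Position 4: 'd' vs 'b' => differ
  Position 5: 'd' vs 'a' => differ
  Position 6: 'b' vs 'c' => differ
  Position 7: 'b' vs 'c' => differ
Total differences (Hamming distance): 6

6


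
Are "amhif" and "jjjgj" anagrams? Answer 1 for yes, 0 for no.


Strings: "amhif", "jjjgj"
Sorted first:  afhim
Sorted second: gjjjj
Differ at position 0: 'a' vs 'g' => not anagrams

0


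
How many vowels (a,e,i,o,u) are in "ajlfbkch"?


Input: ajlfbkch
Checking each character:
  'a' at position 0: vowel (running total: 1)
  'j' at position 1: consonant
  'l' at position 2: consonant
  'f' at position 3: consonant
  'b' at position 4: consonant
  'k' at position 5: consonant
  'c' at position 6: consonant
  'h' at position 7: consonant
Total vowels: 1

1


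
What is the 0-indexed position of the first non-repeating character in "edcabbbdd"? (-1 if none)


Input: edcabbbdd
Character frequencies:
  'a': 1
  'b': 3
  'c': 1
  'd': 3
  'e': 1
Scanning left to right for freq == 1:
  Position 0 ('e'): unique! => answer = 0

0


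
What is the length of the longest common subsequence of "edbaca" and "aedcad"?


LCS of "edbaca" and "aedcad"
DP table:
           a    e    d    c    a    d
      0    0    0    0    0    0    0
  e   0    0    1    1    1    1    1
  d   0    0    1    2    2    2    2
  b   0    0    1    2    2    2    2
  a   0    1    1    2    2    3    3
  c   0    1    1    2    3    3    3
  a   0    1    1    2    3    4    4
LCS length = dp[6][6] = 4

4


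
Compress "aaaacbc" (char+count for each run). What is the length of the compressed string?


Input: aaaacbc
Runs:
  'a' x 4 => "a4"
  'c' x 1 => "c1"
  'b' x 1 => "b1"
  'c' x 1 => "c1"
Compressed: "a4c1b1c1"
Compressed length: 8

8


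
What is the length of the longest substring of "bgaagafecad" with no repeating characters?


Input: "bgaagafecad"
Sliding window (track last position of each char):
  Position 0 ('b'): window [0,0] length 1 -- new best
  Position 1 ('g'): window [0,1] length 2 -- new best
  Position 2 ('a'): window [0,2] length 3 -- new best
  Position 3 ('a'): repeat (last at 2), move window start to 3
  Position 3 ('a'): window [3,3] length 1
  Position 4 ('g'): window [3,4] length 2
  Position 5 ('a'): repeat (last at 3), move window start to 4
  Position 5 ('a'): window [4,5] length 2
  Position 6 ('f'): window [4,6] length 3
  Position 7 ('e'): window [4,7] length 4 -- new best
  Position 8 ('c'): window [4,8] length 5 -- new best
  Position 9 ('a'): repeat (last at 5), move window start to 6
  Position 9 ('a'): window [6,9] length 4
  Position 10 ('d'): window [6,10] length 5
Longest substring with no repeats: "gafec" with length 5

5


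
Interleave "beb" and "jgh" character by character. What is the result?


Interleaving "beb" and "jgh":
  Position 0: 'b' from first, 'j' from second => "bj"
  Position 1: 'e' from first, 'g' from second => "eg"
  Position 2: 'b' from first, 'h' from second => "bh"
Result: bjegbh

bjegbh


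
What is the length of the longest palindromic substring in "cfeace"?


Input: "cfeace"
Checking substrings for palindromes:
  No multi-char palindromic substrings found
Longest palindromic substring: "c" with length 1

1


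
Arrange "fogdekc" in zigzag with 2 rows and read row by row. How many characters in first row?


Zigzag "fogdekc" into 2 rows:
Placing characters:
  'f' => row 0
  'o' => row 1
  'g' => row 0
  'd' => row 1
  'e' => row 0
  'k' => row 1
  'c' => row 0
Rows:
  Row 0: "fgec"
  Row 1: "odk"
First row length: 4

4


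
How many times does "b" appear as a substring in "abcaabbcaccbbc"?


Searching for "b" in "abcaabbcaccbbc"
Scanning each position:
  Position 0: "a" => no
  Position 1: "b" => MATCH
  Position 2: "c" => no
  Position 3: "a" => no
  Position 4: "a" => no
  Position 5: "b" => MATCH
  Position 6: "b" => MATCH
  Position 7: "c" => no
  Position 8: "a" => no
  Position 9: "c" => no
  Position 10: "c" => no
  Position 11: "b" => MATCH
  Position 12: "b" => MATCH
  Position 13: "c" => no
Total occurrences: 5

5


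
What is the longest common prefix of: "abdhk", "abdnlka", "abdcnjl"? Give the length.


Words: abdhk, abdnlka, abdcnjl
  Position 0: all 'a' => match
  Position 1: all 'b' => match
  Position 2: all 'd' => match
  Position 3: ('h', 'n', 'c') => mismatch, stop
LCP = "abd" (length 3)

3


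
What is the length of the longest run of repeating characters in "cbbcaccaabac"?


Input: "cbbcaccaabac"
Scanning for longest run:
  Position 1 ('b'): new char, reset run to 1
  Position 2 ('b'): continues run of 'b', length=2
  Position 3 ('c'): new char, reset run to 1
  Position 4 ('a'): new char, reset run to 1
  Position 5 ('c'): new char, reset run to 1
  Position 6 ('c'): continues run of 'c', length=2
  Position 7 ('a'): new char, reset run to 1
  Position 8 ('a'): continues run of 'a', length=2
  Position 9 ('b'): new char, reset run to 1
  Position 10 ('a'): new char, reset run to 1
  Position 11 ('c'): new char, reset run to 1
Longest run: 'b' with length 2

2


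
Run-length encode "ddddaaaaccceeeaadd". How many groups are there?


Input: ddddaaaaccceeeaadd
Scanning for consecutive runs:
  Group 1: 'd' x 4 (positions 0-3)
  Group 2: 'a' x 4 (positions 4-7)
  Group 3: 'c' x 3 (positions 8-10)
  Group 4: 'e' x 3 (positions 11-13)
  Group 5: 'a' x 2 (positions 14-15)
  Group 6: 'd' x 2 (positions 16-17)
Total groups: 6

6


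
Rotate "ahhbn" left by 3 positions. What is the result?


Input: "ahhbn", rotate left by 3
First 3 characters: "ahh"
Remaining characters: "bn"
Concatenate remaining + first: "bn" + "ahh" = "bnahh"

bnahh


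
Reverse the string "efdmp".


Input: efdmp
Reading characters right to left:
  Position 4: 'p'
  Position 3: 'm'
  Position 2: 'd'
  Position 1: 'f'
  Position 0: 'e'
Reversed: pmdfe

pmdfe


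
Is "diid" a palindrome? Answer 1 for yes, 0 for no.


Input: diid
Reversed: diid
  Compare pos 0 ('d') with pos 3 ('d'): match
  Compare pos 1 ('i') with pos 2 ('i'): match
Result: palindrome

1


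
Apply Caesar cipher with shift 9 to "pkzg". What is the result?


Caesar cipher: shift "pkzg" by 9
  'p' (pos 15) + 9 = pos 24 = 'y'
  'k' (pos 10) + 9 = pos 19 = 't'
  'z' (pos 25) + 9 = pos 8 = 'i'
  'g' (pos 6) + 9 = pos 15 = 'p'
Result: ytip

ytip


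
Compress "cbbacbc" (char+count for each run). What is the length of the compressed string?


Input: cbbacbc
Runs:
  'c' x 1 => "c1"
  'b' x 2 => "b2"
  'a' x 1 => "a1"
  'c' x 1 => "c1"
  'b' x 1 => "b1"
  'c' x 1 => "c1"
Compressed: "c1b2a1c1b1c1"
Compressed length: 12

12


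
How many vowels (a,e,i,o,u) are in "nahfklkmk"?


Input: nahfklkmk
Checking each character:
  'n' at position 0: consonant
  'a' at position 1: vowel (running total: 1)
  'h' at position 2: consonant
  'f' at position 3: consonant
  'k' at position 4: consonant
  'l' at position 5: consonant
  'k' at position 6: consonant
  'm' at position 7: consonant
  'k' at position 8: consonant
Total vowels: 1

1


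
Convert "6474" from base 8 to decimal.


Input: "6474" in base 8
Positional expansion:
  Digit '6' (value 6) x 8^3 = 3072
  Digit '4' (value 4) x 8^2 = 256
  Digit '7' (value 7) x 8^1 = 56
  Digit '4' (value 4) x 8^0 = 4
Sum = 3388

3388


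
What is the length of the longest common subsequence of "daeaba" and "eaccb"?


LCS of "daeaba" and "eaccb"
DP table:
           e    a    c    c    b
      0    0    0    0    0    0
  d   0    0    0    0    0    0
  a   0    0    1    1    1    1
  e   0    1    1    1    1    1
  a   0    1    2    2    2    2
  b   0    1    2    2    2    3
  a   0    1    2    2    2    3
LCS length = dp[6][5] = 3

3


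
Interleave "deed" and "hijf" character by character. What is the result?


Interleaving "deed" and "hijf":
  Position 0: 'd' from first, 'h' from second => "dh"
  Position 1: 'e' from first, 'i' from second => "ei"
  Position 2: 'e' from first, 'j' from second => "ej"
  Position 3: 'd' from first, 'f' from second => "df"
Result: dheiejdf

dheiejdf


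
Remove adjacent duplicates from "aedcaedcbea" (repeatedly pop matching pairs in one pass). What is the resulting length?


Input: aedcaedcbea
Stack-based adjacent duplicate removal:
  Read 'a': push. Stack: a
  Read 'e': push. Stack: ae
  Read 'd': push. Stack: aed
  Read 'c': push. Stack: aedc
  Read 'a': push. Stack: aedca
  Read 'e': push. Stack: aedcae
  Read 'd': push. Stack: aedcaed
  Read 'c': push. Stack: aedcaedc
  Read 'b': push. Stack: aedcaedcb
  Read 'e': push. Stack: aedcaedcbe
  Read 'a': push. Stack: aedcaedcbea
Final stack: "aedcaedcbea" (length 11)

11


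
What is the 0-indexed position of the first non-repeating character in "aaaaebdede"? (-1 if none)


Input: aaaaebdede
Character frequencies:
  'a': 4
  'b': 1
  'd': 2
  'e': 3
Scanning left to right for freq == 1:
  Position 0 ('a'): freq=4, skip
  Position 1 ('a'): freq=4, skip
  Position 2 ('a'): freq=4, skip
  Position 3 ('a'): freq=4, skip
  Position 4 ('e'): freq=3, skip
  Position 5 ('b'): unique! => answer = 5

5


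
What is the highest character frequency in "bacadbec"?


Input: bacadbec
Character counts:
  'a': 2
  'b': 2
  'c': 2
  'd': 1
  'e': 1
Maximum frequency: 2

2


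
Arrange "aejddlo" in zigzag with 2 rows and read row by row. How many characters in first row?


Zigzag "aejddlo" into 2 rows:
Placing characters:
  'a' => row 0
  'e' => row 1
  'j' => row 0
  'd' => row 1
  'd' => row 0
  'l' => row 1
  'o' => row 0
Rows:
  Row 0: "ajdo"
  Row 1: "edl"
First row length: 4

4


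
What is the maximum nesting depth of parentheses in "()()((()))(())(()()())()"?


Input: "()()((()))(())(()()())()"
Tracking depth:
  Position 0 '(': depth becomes 1
  Position 1 ')': depth becomes 0
  Position 2 '(': depth becomes 1
  Position 3 ')': depth becomes 0
  Position 4 '(': depth becomes 1
  Position 5 '(': depth becomes 2
  Position 6 '(': depth becomes 3
  Position 7 ')': depth becomes 2
  Position 8 ')': depth becomes 1
  Position 9 ')': depth becomes 0
  Position 10 '(': depth becomes 1
  Position 11 '(': depth becomes 2
  Position 12 ')': depth becomes 1
  Position 13 ')': depth becomes 0
  Position 14 '(': depth becomes 1
  Position 15 '(': depth becomes 2
  Position 16 ')': depth becomes 1
  Position 17 '(': depth becomes 2
  Position 18 ')': depth becomes 1
  Position 19 '(': depth becomes 2
  Position 20 ')': depth becomes 1
  Position 21 ')': depth becomes 0
  Position 22 '(': depth becomes 1
  Position 23 ')': depth becomes 0
Maximum depth reached: 3

3


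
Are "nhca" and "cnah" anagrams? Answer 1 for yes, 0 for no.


Strings: "nhca", "cnah"
Sorted first:  achn
Sorted second: achn
Sorted forms match => anagrams

1


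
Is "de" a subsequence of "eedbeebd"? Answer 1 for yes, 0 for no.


Check if "de" is a subsequence of "eedbeebd"
Greedy scan:
  Position 0 ('e'): no match needed
  Position 1 ('e'): no match needed
  Position 2 ('d'): matches sub[0] = 'd'
  Position 3 ('b'): no match needed
  Position 4 ('e'): matches sub[1] = 'e'
  Position 5 ('e'): no match needed
  Position 6 ('b'): no match needed
  Position 7 ('d'): no match needed
All 2 characters matched => is a subsequence

1


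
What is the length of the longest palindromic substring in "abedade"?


Input: "abedade"
Checking substrings for palindromes:
  [2:7] "edade" (len 5) => palindrome
  [3:6] "dad" (len 3) => palindrome
Longest palindromic substring: "edade" with length 5

5
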